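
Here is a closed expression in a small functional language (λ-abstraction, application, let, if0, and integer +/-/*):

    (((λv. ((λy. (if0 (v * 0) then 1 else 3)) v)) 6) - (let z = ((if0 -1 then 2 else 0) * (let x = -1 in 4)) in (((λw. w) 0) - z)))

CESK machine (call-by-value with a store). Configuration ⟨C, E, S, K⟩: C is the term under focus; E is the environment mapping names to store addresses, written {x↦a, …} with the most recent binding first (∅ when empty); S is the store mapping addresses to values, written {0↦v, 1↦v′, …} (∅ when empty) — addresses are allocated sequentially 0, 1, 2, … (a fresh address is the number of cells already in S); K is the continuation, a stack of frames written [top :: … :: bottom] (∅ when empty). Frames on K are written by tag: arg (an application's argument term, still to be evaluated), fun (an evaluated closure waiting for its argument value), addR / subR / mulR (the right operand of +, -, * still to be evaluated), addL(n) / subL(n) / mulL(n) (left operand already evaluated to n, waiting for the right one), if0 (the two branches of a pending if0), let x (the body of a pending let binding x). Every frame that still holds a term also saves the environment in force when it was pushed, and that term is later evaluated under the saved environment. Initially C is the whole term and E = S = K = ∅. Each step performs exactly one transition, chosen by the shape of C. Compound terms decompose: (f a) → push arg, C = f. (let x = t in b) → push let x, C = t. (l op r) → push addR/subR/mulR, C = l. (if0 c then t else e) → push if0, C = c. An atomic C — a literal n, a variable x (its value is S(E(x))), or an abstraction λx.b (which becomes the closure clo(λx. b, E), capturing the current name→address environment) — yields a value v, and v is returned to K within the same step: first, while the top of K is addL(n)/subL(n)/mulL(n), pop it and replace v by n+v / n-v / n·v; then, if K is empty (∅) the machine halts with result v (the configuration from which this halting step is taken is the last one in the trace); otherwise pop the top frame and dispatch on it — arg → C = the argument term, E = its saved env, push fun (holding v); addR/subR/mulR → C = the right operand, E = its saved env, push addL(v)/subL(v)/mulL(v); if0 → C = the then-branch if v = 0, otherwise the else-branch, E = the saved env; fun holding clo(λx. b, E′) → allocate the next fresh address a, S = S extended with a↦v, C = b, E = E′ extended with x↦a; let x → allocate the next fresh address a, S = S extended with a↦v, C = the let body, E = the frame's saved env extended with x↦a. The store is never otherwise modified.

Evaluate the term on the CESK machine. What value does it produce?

step 0: <C=(((λv. ((λy. (if0 (v * 0) then 1 else 3)) v)) 6) - (let z = ((if0 -1 then 2 else 0) * (let x = -1 in 4)) in (((λw. w) 0) - z))), E=∅, S=∅, K=∅>
step 1: <C=((λv. ((λy. (if0 (v * 0) then 1 else 3)) v)) 6), E=∅, S=∅, K=[subR]>
step 2: <C=(λv. ((λy. (if0 (v * 0) then 1 else 3)) v)), E=∅, S=∅, K=[arg :: subR]>
step 3: <C=6, E=∅, S=∅, K=[fun :: subR]>
step 4: <C=((λy. (if0 (v * 0) then 1 else 3)) v), E={v↦0}, S={0↦6}, K=[subR]>
step 5: <C=(λy. (if0 (v * 0) then 1 else 3)), E={v↦0}, S={0↦6}, K=[arg :: subR]>
step 6: <C=v, E={v↦0}, S={0↦6}, K=[fun :: subR]>
step 7: <C=(if0 (v * 0) then 1 else 3), E={y↦1, v↦0}, S={0↦6, 1↦6}, K=[subR]>
step 8: <C=(v * 0), E={y↦1, v↦0}, S={0↦6, 1↦6}, K=[if0 :: subR]>
step 9: <C=v, E={y↦1, v↦0}, S={0↦6, 1↦6}, K=[mulR :: if0 :: subR]>
step 10: <C=0, E={y↦1, v↦0}, S={0↦6, 1↦6}, K=[mulL(6) :: if0 :: subR]>
step 11: <C=1, E={y↦1, v↦0}, S={0↦6, 1↦6}, K=[subR]>
step 12: <C=(let z = ((if0 -1 then 2 else 0) * (let x = -1 in 4)) in (((λw. w) 0) - z)), E=∅, S={0↦6, 1↦6}, K=[subL(1)]>
step 13: <C=((if0 -1 then 2 else 0) * (let x = -1 in 4)), E=∅, S={0↦6, 1↦6}, K=[let z :: subL(1)]>
step 14: <C=(if0 -1 then 2 else 0), E=∅, S={0↦6, 1↦6}, K=[mulR :: let z :: subL(1)]>
step 15: <C=-1, E=∅, S={0↦6, 1↦6}, K=[if0 :: mulR :: let z :: subL(1)]>
step 16: <C=0, E=∅, S={0↦6, 1↦6}, K=[mulR :: let z :: subL(1)]>
step 17: <C=(let x = -1 in 4), E=∅, S={0↦6, 1↦6}, K=[mulL(0) :: let z :: subL(1)]>
step 18: <C=-1, E=∅, S={0↦6, 1↦6}, K=[let x :: mulL(0) :: let z :: subL(1)]>
step 19: <C=4, E={x↦2}, S={0↦6, 1↦6, 2↦-1}, K=[mulL(0) :: let z :: subL(1)]>
step 20: <C=(((λw. w) 0) - z), E={z↦3}, S={0↦6, 1↦6, 2↦-1, 3↦0}, K=[subL(1)]>
step 21: <C=((λw. w) 0), E={z↦3}, S={0↦6, 1↦6, 2↦-1, 3↦0}, K=[subR :: subL(1)]>
step 22: <C=(λw. w), E={z↦3}, S={0↦6, 1↦6, 2↦-1, 3↦0}, K=[arg :: subR :: subL(1)]>
step 23: <C=0, E={z↦3}, S={0↦6, 1↦6, 2↦-1, 3↦0}, K=[fun :: subR :: subL(1)]>
step 24: <C=w, E={w↦4, z↦3}, S={0↦6, 1↦6, 2↦-1, 3↦0, 4↦0}, K=[subR :: subL(1)]>
step 25: <C=z, E={z↦3}, S={0↦6, 1↦6, 2↦-1, 3↦0, 4↦0}, K=[subL(0) :: subL(1)]>
→ final value 1

Answer: 1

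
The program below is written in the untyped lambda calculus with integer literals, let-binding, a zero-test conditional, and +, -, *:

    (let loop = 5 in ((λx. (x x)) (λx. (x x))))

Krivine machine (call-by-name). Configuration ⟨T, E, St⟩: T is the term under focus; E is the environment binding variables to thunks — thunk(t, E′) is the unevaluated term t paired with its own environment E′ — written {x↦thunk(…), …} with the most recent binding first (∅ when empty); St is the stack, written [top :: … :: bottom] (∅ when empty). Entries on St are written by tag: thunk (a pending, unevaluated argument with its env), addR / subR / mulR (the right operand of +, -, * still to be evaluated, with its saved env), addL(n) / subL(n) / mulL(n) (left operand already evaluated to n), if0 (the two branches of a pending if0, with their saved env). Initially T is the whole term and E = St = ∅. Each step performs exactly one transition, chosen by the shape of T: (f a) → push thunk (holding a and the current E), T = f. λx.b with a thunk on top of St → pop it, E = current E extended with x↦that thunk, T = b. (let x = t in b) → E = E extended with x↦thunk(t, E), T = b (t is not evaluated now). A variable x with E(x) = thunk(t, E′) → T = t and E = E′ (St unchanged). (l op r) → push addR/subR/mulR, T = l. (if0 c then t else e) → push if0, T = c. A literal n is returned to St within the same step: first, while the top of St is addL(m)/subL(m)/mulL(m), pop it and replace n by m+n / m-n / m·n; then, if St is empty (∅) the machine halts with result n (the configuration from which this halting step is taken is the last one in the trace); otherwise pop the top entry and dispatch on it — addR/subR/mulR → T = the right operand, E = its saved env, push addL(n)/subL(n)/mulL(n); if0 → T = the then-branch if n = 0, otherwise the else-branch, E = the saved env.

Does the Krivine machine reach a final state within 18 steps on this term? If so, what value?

Answer: DIVERGES (no final state within 18 steps)

Derivation:
0. [T=(let loop = 5 in ((λx. (x x)) (λx. (x x)))) | E=∅ | St=∅]
1. [T=((λx. (x x)) (λx. (x x))) | E={loop↦thunk(5, ∅)} | St=∅]
2. [T=(λx. (x x)) | E={loop↦thunk(5, ∅)} | St=[thunk]]
3. [T=(x x) | E={x↦thunk((λx. (x x)), {loop↦thunk(5, ∅)}), loop↦thunk(5, ∅)} | St=∅]
4. [T=x | E={x↦thunk((λx. (x x)), {loop↦thunk(5, ∅)}), loop↦thunk(5, ∅)} | St=[thunk]]
5. [T=(λx. (x x)) | E={loop↦thunk(5, ∅)} | St=[thunk]]
6. [T=(x x) | E={x↦thunk(x, {x↦thunk((λx. (x x)), {loop↦thunk(5, ∅)}), loop↦thunk(5, ∅)}), loop↦thunk(5, ∅)} | St=∅]
7. [T=x | E={x↦thunk(x, {x↦thunk((λx. (x x)), {loop↦thunk(5, ∅)}), loop↦thunk(5, ∅)}), loop↦thunk(5, ∅)} | St=[thunk]]
8. [T=x | E={x↦thunk((λx. (x x)), {loop↦thunk(5, ∅)}), loop↦thunk(5, ∅)} | St=[thunk]]
9. [T=(λx. (x x)) | E={loop↦thunk(5, ∅)} | St=[thunk]]
10. [T=(x x) | E={x↦thunk(x, {x↦thunk(x, {x↦thunk((λx. (x x)), {loop↦thunk(5, ∅)}), loop↦thunk(5, ∅)}), loop↦thunk(5, ∅)}), loop↦thunk(5, ∅)} | St=∅]
11. [T=x | E={x↦thunk(x, {x↦thunk(x, {x↦thunk((λx. (x x)), {loop↦thunk(5, ∅)}), loop↦thunk(5, ∅)}), loop↦thunk(5, ∅)}), loop↦thunk(5, ∅)} | St=[thunk]]
12. [T=x | E={x↦thunk(x, {x↦thunk((λx. (x x)), {loop↦thunk(5, ∅)}), loop↦thunk(5, ∅)}), loop↦thunk(5, ∅)} | St=[thunk]]
13. [T=x | E={x↦thunk((λx. (x x)), {loop↦thunk(5, ∅)}), loop↦thunk(5, ∅)} | St=[thunk]]
14. [T=(λx. (x x)) | E={loop↦thunk(5, ∅)} | St=[thunk]]
15. [T=(x x) | E={x↦thunk(x, {x↦thunk(x, {x↦thunk(x, {x↦thunk((λx. (x x)), {loop↦thunk(5, ∅)}), loop↦thunk(5, ∅)}), loop↦thunk(5, ∅)}), loop↦thunk(5, ∅)}), loop↦thunk(5, ∅)} | St=∅]
16. [T=x | E={x↦thunk(x, {x↦thunk(x, {x↦thunk(x, {x↦thunk((λx. (x x)), {loop↦thunk(5, ∅)}), loop↦thunk(5, ∅)}), loop↦thunk(5, ∅)}), loop↦thunk(5, ∅)}), loop↦thunk(5, ∅)} | St=[thunk]]
17. [T=x | E={x↦thunk(x, {x↦thunk(x, {x↦thunk((λx. (x x)), {loop↦thunk(5, ∅)}), loop↦thunk(5, ∅)}), loop↦thunk(5, ∅)}), loop↦thunk(5, ∅)} | St=[thunk]]
18. [T=x | E={x↦thunk(x, {x↦thunk((λx. (x x)), {loop↦thunk(5, ∅)}), loop↦thunk(5, ∅)}), loop↦thunk(5, ∅)} | St=[thunk]]
→ 18 transitions taken and the configuration is still not final: no result within 18 steps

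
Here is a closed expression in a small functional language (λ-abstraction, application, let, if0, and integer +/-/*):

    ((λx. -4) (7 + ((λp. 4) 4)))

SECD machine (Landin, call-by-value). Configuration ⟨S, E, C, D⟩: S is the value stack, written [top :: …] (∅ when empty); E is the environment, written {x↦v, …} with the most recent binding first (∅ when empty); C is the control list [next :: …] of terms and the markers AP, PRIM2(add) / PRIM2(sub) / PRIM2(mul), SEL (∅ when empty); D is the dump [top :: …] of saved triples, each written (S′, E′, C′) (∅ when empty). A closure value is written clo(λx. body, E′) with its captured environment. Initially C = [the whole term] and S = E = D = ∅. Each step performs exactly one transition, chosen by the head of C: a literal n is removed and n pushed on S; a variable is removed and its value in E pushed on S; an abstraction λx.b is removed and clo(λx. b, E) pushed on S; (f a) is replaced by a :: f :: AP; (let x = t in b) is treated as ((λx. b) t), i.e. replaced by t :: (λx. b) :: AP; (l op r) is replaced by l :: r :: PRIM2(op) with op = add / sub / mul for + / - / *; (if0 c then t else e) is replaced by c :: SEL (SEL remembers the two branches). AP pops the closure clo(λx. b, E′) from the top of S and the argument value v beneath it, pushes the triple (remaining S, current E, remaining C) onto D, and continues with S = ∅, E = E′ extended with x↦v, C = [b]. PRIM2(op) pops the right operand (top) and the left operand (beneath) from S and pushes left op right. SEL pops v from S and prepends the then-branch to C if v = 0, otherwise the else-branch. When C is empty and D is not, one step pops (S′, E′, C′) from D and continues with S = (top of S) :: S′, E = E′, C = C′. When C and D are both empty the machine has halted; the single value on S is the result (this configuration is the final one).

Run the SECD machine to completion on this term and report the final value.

Answer: -4

Derivation:
step 0: <S=∅, E=∅, C=[((λx. -4) (7 + ((λp. 4) 4)))], D=∅>
step 1: <S=∅, E=∅, C=[(7 + ((λp. 4) 4)) :: (λx. -4) :: AP], D=∅>
step 2: <S=∅, E=∅, C=[7 :: ((λp. 4) 4) :: PRIM2(add) :: (λx. -4) :: AP], D=∅>
step 3: <S=[7], E=∅, C=[((λp. 4) 4) :: PRIM2(add) :: (λx. -4) :: AP], D=∅>
step 4: <S=[7], E=∅, C=[4 :: (λp. 4) :: AP :: PRIM2(add) :: (λx. -4) :: AP], D=∅>
step 5: <S=[4 :: 7], E=∅, C=[(λp. 4) :: AP :: PRIM2(add) :: (λx. -4) :: AP], D=∅>
step 6: <S=[clo(λp. 4, ∅) :: 4 :: 7], E=∅, C=[AP :: PRIM2(add) :: (λx. -4) :: AP], D=∅>
step 7: <S=∅, E={p↦4}, C=[4], D=[([7], ∅, [PRIM2(add) :: (λx. -4) :: AP])]>
step 8: <S=[4], E={p↦4}, C=∅, D=[([7], ∅, [PRIM2(add) :: (λx. -4) :: AP])]>
step 9: <S=[4 :: 7], E=∅, C=[PRIM2(add) :: (λx. -4) :: AP], D=∅>
step 10: <S=[11], E=∅, C=[(λx. -4) :: AP], D=∅>
step 11: <S=[clo(λx. -4, ∅) :: 11], E=∅, C=[AP], D=∅>
step 12: <S=∅, E={x↦11}, C=[-4], D=[(∅, ∅, ∅)]>
step 13: <S=[-4], E={x↦11}, C=∅, D=[(∅, ∅, ∅)]>
step 14: <S=[-4], E=∅, C=∅, D=∅>
→ final value -4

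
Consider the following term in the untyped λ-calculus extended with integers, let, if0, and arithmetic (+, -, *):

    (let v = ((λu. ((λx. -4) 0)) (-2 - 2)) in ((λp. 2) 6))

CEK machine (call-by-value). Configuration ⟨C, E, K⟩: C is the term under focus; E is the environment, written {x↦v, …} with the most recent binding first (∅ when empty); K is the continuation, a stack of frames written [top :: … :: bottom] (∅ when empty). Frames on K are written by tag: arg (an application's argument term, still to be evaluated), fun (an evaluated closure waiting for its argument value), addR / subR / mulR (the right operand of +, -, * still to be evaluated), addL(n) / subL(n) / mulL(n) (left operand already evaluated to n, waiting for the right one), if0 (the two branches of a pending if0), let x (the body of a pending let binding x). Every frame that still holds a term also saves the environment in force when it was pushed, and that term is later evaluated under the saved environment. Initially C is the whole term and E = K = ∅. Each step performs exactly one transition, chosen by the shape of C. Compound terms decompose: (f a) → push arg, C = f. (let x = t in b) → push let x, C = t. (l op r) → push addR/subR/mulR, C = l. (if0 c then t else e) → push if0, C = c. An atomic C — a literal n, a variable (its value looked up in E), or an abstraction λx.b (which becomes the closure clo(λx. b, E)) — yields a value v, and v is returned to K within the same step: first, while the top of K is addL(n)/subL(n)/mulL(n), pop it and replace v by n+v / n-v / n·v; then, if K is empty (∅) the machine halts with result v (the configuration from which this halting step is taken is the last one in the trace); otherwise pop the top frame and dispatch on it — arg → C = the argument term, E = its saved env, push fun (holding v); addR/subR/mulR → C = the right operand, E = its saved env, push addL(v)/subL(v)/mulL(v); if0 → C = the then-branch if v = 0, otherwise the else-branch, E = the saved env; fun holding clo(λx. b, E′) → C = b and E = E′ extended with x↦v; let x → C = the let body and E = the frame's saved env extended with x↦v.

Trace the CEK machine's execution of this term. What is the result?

Answer: 2

Machine steps:
t=0: <C=(let v = ((λu. ((λx. -4) 0)) (-2 - 2)) in ((λp. 2) 6)), E=∅, K=∅>
t=1: <C=((λu. ((λx. -4) 0)) (-2 - 2)), E=∅, K=[let v]>
t=2: <C=(λu. ((λx. -4) 0)), E=∅, K=[arg :: let v]>
t=3: <C=(-2 - 2), E=∅, K=[fun :: let v]>
t=4: <C=-2, E=∅, K=[subR :: fun :: let v]>
t=5: <C=2, E=∅, K=[subL(-2) :: fun :: let v]>
t=6: <C=((λx. -4) 0), E={u↦-4}, K=[let v]>
t=7: <C=(λx. -4), E={u↦-4}, K=[arg :: let v]>
t=8: <C=0, E={u↦-4}, K=[fun :: let v]>
t=9: <C=-4, E={x↦0, u↦-4}, K=[let v]>
t=10: <C=((λp. 2) 6), E={v↦-4}, K=∅>
t=11: <C=(λp. 2), E={v↦-4}, K=[arg]>
t=12: <C=6, E={v↦-4}, K=[fun]>
t=13: <C=2, E={p↦6, v↦-4}, K=∅>
→ final value 2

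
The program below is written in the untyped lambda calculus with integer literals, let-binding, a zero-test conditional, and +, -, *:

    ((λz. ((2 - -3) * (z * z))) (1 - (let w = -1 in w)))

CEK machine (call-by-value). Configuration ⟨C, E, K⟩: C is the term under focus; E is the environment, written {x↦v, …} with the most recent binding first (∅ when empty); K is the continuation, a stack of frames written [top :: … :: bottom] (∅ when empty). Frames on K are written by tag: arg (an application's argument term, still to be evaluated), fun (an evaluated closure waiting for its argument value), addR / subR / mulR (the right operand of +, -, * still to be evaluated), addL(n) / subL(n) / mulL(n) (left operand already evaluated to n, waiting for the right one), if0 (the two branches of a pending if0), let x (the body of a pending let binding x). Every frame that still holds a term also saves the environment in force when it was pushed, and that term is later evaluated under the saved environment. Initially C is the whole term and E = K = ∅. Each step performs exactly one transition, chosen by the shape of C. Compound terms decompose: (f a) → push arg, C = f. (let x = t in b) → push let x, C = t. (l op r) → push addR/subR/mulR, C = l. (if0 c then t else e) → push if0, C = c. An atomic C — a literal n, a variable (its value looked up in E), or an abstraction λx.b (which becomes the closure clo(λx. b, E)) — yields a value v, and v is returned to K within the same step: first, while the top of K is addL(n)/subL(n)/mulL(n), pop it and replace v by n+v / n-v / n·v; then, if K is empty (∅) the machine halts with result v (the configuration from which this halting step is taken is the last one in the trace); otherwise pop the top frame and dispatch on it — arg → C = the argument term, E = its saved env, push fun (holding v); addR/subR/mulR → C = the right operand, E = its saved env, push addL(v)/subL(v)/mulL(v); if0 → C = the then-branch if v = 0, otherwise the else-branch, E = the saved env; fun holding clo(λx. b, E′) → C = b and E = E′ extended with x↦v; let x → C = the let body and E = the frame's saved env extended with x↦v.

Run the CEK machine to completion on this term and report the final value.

Answer: 20

Derivation:
step 0: ⟨C=((λz. ((2 - -3) * (z * z))) (1 - (let w = -1 in w))); E=∅; K=∅⟩
step 1: ⟨C=(λz. ((2 - -3) * (z * z))); E=∅; K=[arg]⟩
step 2: ⟨C=(1 - (let w = -1 in w)); E=∅; K=[fun]⟩
step 3: ⟨C=1; E=∅; K=[subR :: fun]⟩
step 4: ⟨C=(let w = -1 in w); E=∅; K=[subL(1) :: fun]⟩
step 5: ⟨C=-1; E=∅; K=[let w :: subL(1) :: fun]⟩
step 6: ⟨C=w; E={w↦-1}; K=[subL(1) :: fun]⟩
step 7: ⟨C=((2 - -3) * (z * z)); E={z↦2}; K=∅⟩
step 8: ⟨C=(2 - -3); E={z↦2}; K=[mulR]⟩
step 9: ⟨C=2; E={z↦2}; K=[subR :: mulR]⟩
step 10: ⟨C=-3; E={z↦2}; K=[subL(2) :: mulR]⟩
step 11: ⟨C=(z * z); E={z↦2}; K=[mulL(5)]⟩
step 12: ⟨C=z; E={z↦2}; K=[mulR :: mulL(5)]⟩
step 13: ⟨C=z; E={z↦2}; K=[mulL(2) :: mulL(5)]⟩
→ final value 20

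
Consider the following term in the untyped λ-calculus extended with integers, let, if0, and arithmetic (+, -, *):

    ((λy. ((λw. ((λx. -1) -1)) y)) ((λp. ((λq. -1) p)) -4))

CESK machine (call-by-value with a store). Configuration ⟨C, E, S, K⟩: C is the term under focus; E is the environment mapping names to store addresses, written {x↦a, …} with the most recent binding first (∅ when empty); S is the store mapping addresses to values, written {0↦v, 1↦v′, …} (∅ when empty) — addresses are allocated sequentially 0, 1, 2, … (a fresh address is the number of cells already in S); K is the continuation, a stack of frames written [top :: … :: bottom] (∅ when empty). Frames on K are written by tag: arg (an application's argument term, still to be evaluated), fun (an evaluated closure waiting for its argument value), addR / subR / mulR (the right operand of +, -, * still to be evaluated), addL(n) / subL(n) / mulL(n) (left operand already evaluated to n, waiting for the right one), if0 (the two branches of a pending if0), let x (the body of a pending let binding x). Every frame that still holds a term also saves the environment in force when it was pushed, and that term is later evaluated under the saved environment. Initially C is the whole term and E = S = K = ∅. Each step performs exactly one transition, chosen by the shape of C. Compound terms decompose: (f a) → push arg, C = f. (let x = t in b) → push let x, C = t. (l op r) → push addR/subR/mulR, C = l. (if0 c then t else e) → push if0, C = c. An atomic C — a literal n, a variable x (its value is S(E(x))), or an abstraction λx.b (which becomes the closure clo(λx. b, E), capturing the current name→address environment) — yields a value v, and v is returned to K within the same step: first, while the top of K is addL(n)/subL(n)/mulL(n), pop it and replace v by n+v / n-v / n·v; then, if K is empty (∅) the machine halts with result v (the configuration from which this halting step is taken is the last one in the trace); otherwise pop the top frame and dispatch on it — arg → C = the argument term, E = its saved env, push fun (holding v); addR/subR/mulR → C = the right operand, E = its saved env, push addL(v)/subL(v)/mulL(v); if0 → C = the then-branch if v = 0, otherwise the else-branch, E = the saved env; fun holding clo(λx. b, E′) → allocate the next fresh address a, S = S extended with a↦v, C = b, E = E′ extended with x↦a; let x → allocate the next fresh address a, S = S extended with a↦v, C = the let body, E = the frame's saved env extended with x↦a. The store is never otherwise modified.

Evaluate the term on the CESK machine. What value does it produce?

Answer: -1

Execution trace:
0. [C=((λy. ((λw. ((λx. -1) -1)) y)) ((λp. ((λq. -1) p)) -4)) | E=∅ | S=∅ | K=∅]
1. [C=(λy. ((λw. ((λx. -1) -1)) y)) | E=∅ | S=∅ | K=[arg]]
2. [C=((λp. ((λq. -1) p)) -4) | E=∅ | S=∅ | K=[fun]]
3. [C=(λp. ((λq. -1) p)) | E=∅ | S=∅ | K=[arg :: fun]]
4. [C=-4 | E=∅ | S=∅ | K=[fun :: fun]]
5. [C=((λq. -1) p) | E={p↦0} | S={0↦-4} | K=[fun]]
6. [C=(λq. -1) | E={p↦0} | S={0↦-4} | K=[arg :: fun]]
7. [C=p | E={p↦0} | S={0↦-4} | K=[fun :: fun]]
8. [C=-1 | E={q↦1, p↦0} | S={0↦-4, 1↦-4} | K=[fun]]
9. [C=((λw. ((λx. -1) -1)) y) | E={y↦2} | S={0↦-4, 1↦-4, 2↦-1} | K=∅]
10. [C=(λw. ((λx. -1) -1)) | E={y↦2} | S={0↦-4, 1↦-4, 2↦-1} | K=[arg]]
11. [C=y | E={y↦2} | S={0↦-4, 1↦-4, 2↦-1} | K=[fun]]
12. [C=((λx. -1) -1) | E={w↦3, y↦2} | S={0↦-4, 1↦-4, 2↦-1, 3↦-1} | K=∅]
13. [C=(λx. -1) | E={w↦3, y↦2} | S={0↦-4, 1↦-4, 2↦-1, 3↦-1} | K=[arg]]
14. [C=-1 | E={w↦3, y↦2} | S={0↦-4, 1↦-4, 2↦-1, 3↦-1} | K=[fun]]
15. [C=-1 | E={x↦4, w↦3, y↦2} | S={0↦-4, 1↦-4, 2↦-1, 3↦-1, 4↦-1} | K=∅]
→ final value -1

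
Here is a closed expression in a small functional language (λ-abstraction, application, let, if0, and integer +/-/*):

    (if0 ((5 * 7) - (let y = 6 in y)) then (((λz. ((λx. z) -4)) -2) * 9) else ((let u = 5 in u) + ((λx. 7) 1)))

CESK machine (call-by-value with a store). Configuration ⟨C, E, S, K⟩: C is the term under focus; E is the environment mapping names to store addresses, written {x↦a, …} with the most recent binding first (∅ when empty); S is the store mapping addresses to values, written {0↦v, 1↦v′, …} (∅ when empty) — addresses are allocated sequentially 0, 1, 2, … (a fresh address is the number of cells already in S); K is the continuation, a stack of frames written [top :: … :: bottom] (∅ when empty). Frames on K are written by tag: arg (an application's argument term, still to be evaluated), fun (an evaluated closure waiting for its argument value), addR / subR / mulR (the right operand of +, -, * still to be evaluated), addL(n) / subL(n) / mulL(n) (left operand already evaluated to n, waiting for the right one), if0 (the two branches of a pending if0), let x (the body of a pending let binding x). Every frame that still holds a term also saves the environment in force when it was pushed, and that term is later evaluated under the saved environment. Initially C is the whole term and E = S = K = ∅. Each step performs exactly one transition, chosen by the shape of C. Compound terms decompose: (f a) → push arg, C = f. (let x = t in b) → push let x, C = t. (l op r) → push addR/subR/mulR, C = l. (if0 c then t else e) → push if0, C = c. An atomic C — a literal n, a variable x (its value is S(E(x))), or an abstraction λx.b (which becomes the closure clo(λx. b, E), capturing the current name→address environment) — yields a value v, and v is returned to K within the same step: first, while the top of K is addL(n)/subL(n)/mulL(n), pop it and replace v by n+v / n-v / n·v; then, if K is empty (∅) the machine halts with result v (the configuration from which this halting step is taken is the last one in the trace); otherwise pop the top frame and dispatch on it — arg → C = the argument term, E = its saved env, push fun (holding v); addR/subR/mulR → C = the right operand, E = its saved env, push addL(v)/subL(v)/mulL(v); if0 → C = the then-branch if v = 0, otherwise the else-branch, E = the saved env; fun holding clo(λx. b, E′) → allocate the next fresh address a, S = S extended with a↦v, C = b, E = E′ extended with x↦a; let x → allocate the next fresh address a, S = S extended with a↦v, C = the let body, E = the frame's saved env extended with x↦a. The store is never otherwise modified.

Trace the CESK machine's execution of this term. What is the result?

Answer: 12

Execution trace:
step 0: [C=(if0 ((5 * 7) - (let y = 6 in y)) then (((λz. ((λx. z) -4)) -2) * 9) else ((let u = 5 in u) + ((λx. 7) 1))) | E=∅ | S=∅ | K=∅]
step 1: [C=((5 * 7) - (let y = 6 in y)) | E=∅ | S=∅ | K=[if0]]
step 2: [C=(5 * 7) | E=∅ | S=∅ | K=[subR :: if0]]
step 3: [C=5 | E=∅ | S=∅ | K=[mulR :: subR :: if0]]
step 4: [C=7 | E=∅ | S=∅ | K=[mulL(5) :: subR :: if0]]
step 5: [C=(let y = 6 in y) | E=∅ | S=∅ | K=[subL(35) :: if0]]
step 6: [C=6 | E=∅ | S=∅ | K=[let y :: subL(35) :: if0]]
step 7: [C=y | E={y↦0} | S={0↦6} | K=[subL(35) :: if0]]
step 8: [C=((let u = 5 in u) + ((λx. 7) 1)) | E=∅ | S={0↦6} | K=∅]
step 9: [C=(let u = 5 in u) | E=∅ | S={0↦6} | K=[addR]]
step 10: [C=5 | E=∅ | S={0↦6} | K=[let u :: addR]]
step 11: [C=u | E={u↦1} | S={0↦6, 1↦5} | K=[addR]]
step 12: [C=((λx. 7) 1) | E=∅ | S={0↦6, 1↦5} | K=[addL(5)]]
step 13: [C=(λx. 7) | E=∅ | S={0↦6, 1↦5} | K=[arg :: addL(5)]]
step 14: [C=1 | E=∅ | S={0↦6, 1↦5} | K=[fun :: addL(5)]]
step 15: [C=7 | E={x↦2} | S={0↦6, 1↦5, 2↦1} | K=[addL(5)]]
→ final value 12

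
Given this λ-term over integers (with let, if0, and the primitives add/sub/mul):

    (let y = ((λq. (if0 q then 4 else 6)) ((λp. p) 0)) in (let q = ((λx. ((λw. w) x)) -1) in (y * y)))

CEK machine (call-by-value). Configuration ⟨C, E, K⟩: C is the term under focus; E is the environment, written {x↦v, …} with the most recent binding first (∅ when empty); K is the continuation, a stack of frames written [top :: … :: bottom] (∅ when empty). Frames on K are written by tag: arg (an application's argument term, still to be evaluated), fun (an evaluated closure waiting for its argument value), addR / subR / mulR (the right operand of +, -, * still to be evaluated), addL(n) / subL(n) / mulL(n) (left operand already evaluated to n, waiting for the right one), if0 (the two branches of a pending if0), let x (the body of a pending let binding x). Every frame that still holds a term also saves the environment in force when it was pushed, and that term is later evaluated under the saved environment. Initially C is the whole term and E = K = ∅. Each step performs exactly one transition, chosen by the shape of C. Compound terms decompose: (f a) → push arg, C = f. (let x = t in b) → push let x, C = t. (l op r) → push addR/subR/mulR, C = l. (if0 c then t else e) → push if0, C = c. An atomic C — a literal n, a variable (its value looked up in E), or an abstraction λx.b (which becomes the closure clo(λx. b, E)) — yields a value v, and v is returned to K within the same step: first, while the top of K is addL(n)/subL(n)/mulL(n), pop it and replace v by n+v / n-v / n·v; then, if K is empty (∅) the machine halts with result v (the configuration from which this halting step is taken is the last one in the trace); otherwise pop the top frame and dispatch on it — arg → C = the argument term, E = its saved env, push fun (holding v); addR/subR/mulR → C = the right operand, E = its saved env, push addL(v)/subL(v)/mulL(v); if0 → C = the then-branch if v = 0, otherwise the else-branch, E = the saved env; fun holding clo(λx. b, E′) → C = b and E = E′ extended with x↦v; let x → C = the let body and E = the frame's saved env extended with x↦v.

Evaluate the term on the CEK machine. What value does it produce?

Answer: 16

Machine steps:
t=0: [C=(let y = ((λq. (if0 q then 4 else 6)) ((λp. p) 0)) in (let q = ((λx. ((λw. w) x)) -1) in (y * y))) | E=∅ | K=∅]
t=1: [C=((λq. (if0 q then 4 else 6)) ((λp. p) 0)) | E=∅ | K=[let y]]
t=2: [C=(λq. (if0 q then 4 else 6)) | E=∅ | K=[arg :: let y]]
t=3: [C=((λp. p) 0) | E=∅ | K=[fun :: let y]]
t=4: [C=(λp. p) | E=∅ | K=[arg :: fun :: let y]]
t=5: [C=0 | E=∅ | K=[fun :: fun :: let y]]
t=6: [C=p | E={p↦0} | K=[fun :: let y]]
t=7: [C=(if0 q then 4 else 6) | E={q↦0} | K=[let y]]
t=8: [C=q | E={q↦0} | K=[if0 :: let y]]
t=9: [C=4 | E={q↦0} | K=[let y]]
t=10: [C=(let q = ((λx. ((λw. w) x)) -1) in (y * y)) | E={y↦4} | K=∅]
t=11: [C=((λx. ((λw. w) x)) -1) | E={y↦4} | K=[let q]]
t=12: [C=(λx. ((λw. w) x)) | E={y↦4} | K=[arg :: let q]]
t=13: [C=-1 | E={y↦4} | K=[fun :: let q]]
t=14: [C=((λw. w) x) | E={x↦-1, y↦4} | K=[let q]]
t=15: [C=(λw. w) | E={x↦-1, y↦4} | K=[arg :: let q]]
t=16: [C=x | E={x↦-1, y↦4} | K=[fun :: let q]]
t=17: [C=w | E={w↦-1, x↦-1, y↦4} | K=[let q]]
t=18: [C=(y * y) | E={q↦-1, y↦4} | K=∅]
t=19: [C=y | E={q↦-1, y↦4} | K=[mulR]]
t=20: [C=y | E={q↦-1, y↦4} | K=[mulL(4)]]
→ final value 16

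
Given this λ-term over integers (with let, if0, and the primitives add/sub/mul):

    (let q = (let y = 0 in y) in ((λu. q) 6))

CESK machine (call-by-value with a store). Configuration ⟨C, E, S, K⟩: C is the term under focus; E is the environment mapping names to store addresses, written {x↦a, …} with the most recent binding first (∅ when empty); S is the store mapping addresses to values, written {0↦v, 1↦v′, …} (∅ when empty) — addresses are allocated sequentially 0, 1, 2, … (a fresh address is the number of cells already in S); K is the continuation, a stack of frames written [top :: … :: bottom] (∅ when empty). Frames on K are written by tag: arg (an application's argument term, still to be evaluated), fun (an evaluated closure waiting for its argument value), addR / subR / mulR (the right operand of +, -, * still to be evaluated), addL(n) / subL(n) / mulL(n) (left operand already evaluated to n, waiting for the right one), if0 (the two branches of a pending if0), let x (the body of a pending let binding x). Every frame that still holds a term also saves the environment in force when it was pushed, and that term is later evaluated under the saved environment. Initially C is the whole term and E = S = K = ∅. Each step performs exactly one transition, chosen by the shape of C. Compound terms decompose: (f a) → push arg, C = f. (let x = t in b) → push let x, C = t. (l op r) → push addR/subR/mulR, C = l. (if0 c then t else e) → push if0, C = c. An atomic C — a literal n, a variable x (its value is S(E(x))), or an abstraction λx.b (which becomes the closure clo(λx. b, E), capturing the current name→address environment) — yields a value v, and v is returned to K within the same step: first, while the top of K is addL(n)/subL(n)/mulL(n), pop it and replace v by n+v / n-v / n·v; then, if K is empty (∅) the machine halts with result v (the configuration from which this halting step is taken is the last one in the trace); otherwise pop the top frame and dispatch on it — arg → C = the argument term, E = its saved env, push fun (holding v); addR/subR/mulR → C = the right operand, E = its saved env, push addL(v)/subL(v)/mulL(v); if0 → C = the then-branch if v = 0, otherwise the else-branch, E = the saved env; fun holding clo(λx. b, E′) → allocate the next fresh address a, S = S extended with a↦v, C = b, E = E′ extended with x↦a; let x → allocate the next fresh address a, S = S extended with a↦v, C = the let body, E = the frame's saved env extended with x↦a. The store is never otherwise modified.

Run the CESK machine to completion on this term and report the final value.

Answer: 0

Derivation:
step 0: [C=(let q = (let y = 0 in y) in ((λu. q) 6)) | E=∅ | S=∅ | K=∅]
step 1: [C=(let y = 0 in y) | E=∅ | S=∅ | K=[let q]]
step 2: [C=0 | E=∅ | S=∅ | K=[let y :: let q]]
step 3: [C=y | E={y↦0} | S={0↦0} | K=[let q]]
step 4: [C=((λu. q) 6) | E={q↦1} | S={0↦0, 1↦0} | K=∅]
step 5: [C=(λu. q) | E={q↦1} | S={0↦0, 1↦0} | K=[arg]]
step 6: [C=6 | E={q↦1} | S={0↦0, 1↦0} | K=[fun]]
step 7: [C=q | E={u↦2, q↦1} | S={0↦0, 1↦0, 2↦6} | K=∅]
→ final value 0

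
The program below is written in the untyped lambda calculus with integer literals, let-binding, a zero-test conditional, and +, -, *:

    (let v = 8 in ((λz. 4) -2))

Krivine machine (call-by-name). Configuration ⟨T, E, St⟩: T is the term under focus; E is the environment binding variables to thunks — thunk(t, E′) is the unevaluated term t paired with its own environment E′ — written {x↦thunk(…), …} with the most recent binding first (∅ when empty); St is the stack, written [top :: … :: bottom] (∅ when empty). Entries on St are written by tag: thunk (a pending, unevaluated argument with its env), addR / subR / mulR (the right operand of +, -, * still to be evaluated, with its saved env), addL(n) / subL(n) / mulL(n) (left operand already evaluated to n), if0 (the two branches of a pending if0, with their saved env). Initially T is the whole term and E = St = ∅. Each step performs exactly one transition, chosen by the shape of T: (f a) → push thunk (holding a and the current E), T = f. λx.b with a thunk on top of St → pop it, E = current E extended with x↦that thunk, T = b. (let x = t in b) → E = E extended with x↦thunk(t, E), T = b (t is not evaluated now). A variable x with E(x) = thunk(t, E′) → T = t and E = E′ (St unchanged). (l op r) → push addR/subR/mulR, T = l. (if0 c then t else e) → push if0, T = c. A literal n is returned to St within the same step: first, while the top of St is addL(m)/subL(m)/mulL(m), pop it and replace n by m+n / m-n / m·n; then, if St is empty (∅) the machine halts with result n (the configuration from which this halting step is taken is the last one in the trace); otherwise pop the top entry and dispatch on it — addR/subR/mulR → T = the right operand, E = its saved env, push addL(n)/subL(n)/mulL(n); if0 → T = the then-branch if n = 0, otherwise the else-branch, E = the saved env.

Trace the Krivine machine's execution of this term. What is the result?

t=0: <T=(let v = 8 in ((λz. 4) -2)), E=∅, St=∅>
t=1: <T=((λz. 4) -2), E={v↦thunk(8, ∅)}, St=∅>
t=2: <T=(λz. 4), E={v↦thunk(8, ∅)}, St=[thunk]>
t=3: <T=4, E={z↦thunk(-2, {v↦thunk(8, ∅)}), v↦thunk(8, ∅)}, St=∅>
→ final value 4

Answer: 4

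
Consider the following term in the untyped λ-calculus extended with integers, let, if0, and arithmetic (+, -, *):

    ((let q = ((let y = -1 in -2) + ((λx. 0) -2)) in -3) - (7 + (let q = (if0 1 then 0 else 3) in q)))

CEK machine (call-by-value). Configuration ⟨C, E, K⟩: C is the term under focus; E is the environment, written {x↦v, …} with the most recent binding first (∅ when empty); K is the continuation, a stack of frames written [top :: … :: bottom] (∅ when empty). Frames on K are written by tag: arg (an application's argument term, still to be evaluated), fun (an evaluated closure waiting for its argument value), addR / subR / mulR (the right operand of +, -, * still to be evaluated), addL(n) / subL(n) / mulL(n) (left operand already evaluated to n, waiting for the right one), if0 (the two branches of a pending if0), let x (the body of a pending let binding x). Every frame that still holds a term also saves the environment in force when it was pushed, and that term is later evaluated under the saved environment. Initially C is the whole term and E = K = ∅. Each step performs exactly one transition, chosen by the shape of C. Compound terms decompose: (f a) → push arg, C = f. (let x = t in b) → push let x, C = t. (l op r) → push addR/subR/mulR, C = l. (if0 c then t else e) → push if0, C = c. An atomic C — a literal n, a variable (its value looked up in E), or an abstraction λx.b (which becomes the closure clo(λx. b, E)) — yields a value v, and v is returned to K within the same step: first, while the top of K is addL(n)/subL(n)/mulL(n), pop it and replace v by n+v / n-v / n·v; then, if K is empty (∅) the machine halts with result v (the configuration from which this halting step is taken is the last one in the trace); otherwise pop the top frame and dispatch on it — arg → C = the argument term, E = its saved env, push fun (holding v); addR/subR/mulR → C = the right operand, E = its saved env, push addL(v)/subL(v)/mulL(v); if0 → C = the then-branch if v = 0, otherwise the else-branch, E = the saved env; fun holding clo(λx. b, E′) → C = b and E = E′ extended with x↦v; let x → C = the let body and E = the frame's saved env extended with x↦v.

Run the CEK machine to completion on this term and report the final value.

t=0: [C=((let q = ((let y = -1 in -2) + ((λx. 0) -2)) in -3) - (7 + (let q = (if0 1 then 0 else 3) in q))) | E=∅ | K=∅]
t=1: [C=(let q = ((let y = -1 in -2) + ((λx. 0) -2)) in -3) | E=∅ | K=[subR]]
t=2: [C=((let y = -1 in -2) + ((λx. 0) -2)) | E=∅ | K=[let q :: subR]]
t=3: [C=(let y = -1 in -2) | E=∅ | K=[addR :: let q :: subR]]
t=4: [C=-1 | E=∅ | K=[let y :: addR :: let q :: subR]]
t=5: [C=-2 | E={y↦-1} | K=[addR :: let q :: subR]]
t=6: [C=((λx. 0) -2) | E=∅ | K=[addL(-2) :: let q :: subR]]
t=7: [C=(λx. 0) | E=∅ | K=[arg :: addL(-2) :: let q :: subR]]
t=8: [C=-2 | E=∅ | K=[fun :: addL(-2) :: let q :: subR]]
t=9: [C=0 | E={x↦-2} | K=[addL(-2) :: let q :: subR]]
t=10: [C=-3 | E={q↦-2} | K=[subR]]
t=11: [C=(7 + (let q = (if0 1 then 0 else 3) in q)) | E=∅ | K=[subL(-3)]]
t=12: [C=7 | E=∅ | K=[addR :: subL(-3)]]
t=13: [C=(let q = (if0 1 then 0 else 3) in q) | E=∅ | K=[addL(7) :: subL(-3)]]
t=14: [C=(if0 1 then 0 else 3) | E=∅ | K=[let q :: addL(7) :: subL(-3)]]
t=15: [C=1 | E=∅ | K=[if0 :: let q :: addL(7) :: subL(-3)]]
t=16: [C=3 | E=∅ | K=[let q :: addL(7) :: subL(-3)]]
t=17: [C=q | E={q↦3} | K=[addL(7) :: subL(-3)]]
→ final value -13

Answer: -13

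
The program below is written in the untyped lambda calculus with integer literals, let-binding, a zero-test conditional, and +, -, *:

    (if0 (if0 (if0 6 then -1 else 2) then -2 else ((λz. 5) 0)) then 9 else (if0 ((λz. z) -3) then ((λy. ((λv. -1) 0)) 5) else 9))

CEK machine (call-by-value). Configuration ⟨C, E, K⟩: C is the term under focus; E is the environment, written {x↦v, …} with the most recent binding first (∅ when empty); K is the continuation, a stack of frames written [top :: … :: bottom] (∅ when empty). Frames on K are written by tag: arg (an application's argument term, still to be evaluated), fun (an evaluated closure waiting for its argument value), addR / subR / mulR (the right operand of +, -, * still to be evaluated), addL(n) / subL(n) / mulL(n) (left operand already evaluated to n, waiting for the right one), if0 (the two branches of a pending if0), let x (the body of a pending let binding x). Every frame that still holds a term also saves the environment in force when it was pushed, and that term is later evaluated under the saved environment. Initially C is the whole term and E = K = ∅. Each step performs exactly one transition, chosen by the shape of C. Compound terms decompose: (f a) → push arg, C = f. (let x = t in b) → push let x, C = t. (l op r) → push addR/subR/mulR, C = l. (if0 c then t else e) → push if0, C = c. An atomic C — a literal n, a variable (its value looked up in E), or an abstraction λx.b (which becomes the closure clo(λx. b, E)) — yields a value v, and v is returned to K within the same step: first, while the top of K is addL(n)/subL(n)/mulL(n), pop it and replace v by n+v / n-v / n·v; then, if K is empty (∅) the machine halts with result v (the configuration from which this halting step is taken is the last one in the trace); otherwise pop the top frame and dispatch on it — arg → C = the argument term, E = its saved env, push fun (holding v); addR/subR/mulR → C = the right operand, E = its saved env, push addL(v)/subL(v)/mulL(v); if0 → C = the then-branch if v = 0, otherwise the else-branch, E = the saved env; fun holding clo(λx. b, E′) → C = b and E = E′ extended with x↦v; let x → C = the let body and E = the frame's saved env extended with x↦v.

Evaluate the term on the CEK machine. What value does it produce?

[0] <C=(if0 (if0 (if0 6 then -1 else 2) then -2 else ((λz. 5) 0)) then 9 else (if0 ((λz. z) -3) then ((λy. ((λv. -1) 0)) 5) else 9)), E=∅, K=∅>
[1] <C=(if0 (if0 6 then -1 else 2) then -2 else ((λz. 5) 0)), E=∅, K=[if0]>
[2] <C=(if0 6 then -1 else 2), E=∅, K=[if0 :: if0]>
[3] <C=6, E=∅, K=[if0 :: if0 :: if0]>
[4] <C=2, E=∅, K=[if0 :: if0]>
[5] <C=((λz. 5) 0), E=∅, K=[if0]>
[6] <C=(λz. 5), E=∅, K=[arg :: if0]>
[7] <C=0, E=∅, K=[fun :: if0]>
[8] <C=5, E={z↦0}, K=[if0]>
[9] <C=(if0 ((λz. z) -3) then ((λy. ((λv. -1) 0)) 5) else 9), E=∅, K=∅>
[10] <C=((λz. z) -3), E=∅, K=[if0]>
[11] <C=(λz. z), E=∅, K=[arg :: if0]>
[12] <C=-3, E=∅, K=[fun :: if0]>
[13] <C=z, E={z↦-3}, K=[if0]>
[14] <C=9, E=∅, K=∅>
→ final value 9

Answer: 9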